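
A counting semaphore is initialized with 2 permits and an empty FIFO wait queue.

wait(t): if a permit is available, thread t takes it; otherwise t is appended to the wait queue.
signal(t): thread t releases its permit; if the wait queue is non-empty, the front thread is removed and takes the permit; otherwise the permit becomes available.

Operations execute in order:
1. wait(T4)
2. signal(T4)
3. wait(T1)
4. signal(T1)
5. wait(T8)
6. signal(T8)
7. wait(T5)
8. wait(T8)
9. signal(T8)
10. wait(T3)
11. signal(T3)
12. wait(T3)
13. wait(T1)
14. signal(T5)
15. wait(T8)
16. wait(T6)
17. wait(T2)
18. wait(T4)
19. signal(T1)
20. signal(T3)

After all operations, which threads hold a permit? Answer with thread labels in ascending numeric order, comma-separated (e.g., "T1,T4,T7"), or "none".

Step 1: wait(T4) -> count=1 queue=[] holders={T4}
Step 2: signal(T4) -> count=2 queue=[] holders={none}
Step 3: wait(T1) -> count=1 queue=[] holders={T1}
Step 4: signal(T1) -> count=2 queue=[] holders={none}
Step 5: wait(T8) -> count=1 queue=[] holders={T8}
Step 6: signal(T8) -> count=2 queue=[] holders={none}
Step 7: wait(T5) -> count=1 queue=[] holders={T5}
Step 8: wait(T8) -> count=0 queue=[] holders={T5,T8}
Step 9: signal(T8) -> count=1 queue=[] holders={T5}
Step 10: wait(T3) -> count=0 queue=[] holders={T3,T5}
Step 11: signal(T3) -> count=1 queue=[] holders={T5}
Step 12: wait(T3) -> count=0 queue=[] holders={T3,T5}
Step 13: wait(T1) -> count=0 queue=[T1] holders={T3,T5}
Step 14: signal(T5) -> count=0 queue=[] holders={T1,T3}
Step 15: wait(T8) -> count=0 queue=[T8] holders={T1,T3}
Step 16: wait(T6) -> count=0 queue=[T8,T6] holders={T1,T3}
Step 17: wait(T2) -> count=0 queue=[T8,T6,T2] holders={T1,T3}
Step 18: wait(T4) -> count=0 queue=[T8,T6,T2,T4] holders={T1,T3}
Step 19: signal(T1) -> count=0 queue=[T6,T2,T4] holders={T3,T8}
Step 20: signal(T3) -> count=0 queue=[T2,T4] holders={T6,T8}
Final holders: T6,T8

Answer: T6,T8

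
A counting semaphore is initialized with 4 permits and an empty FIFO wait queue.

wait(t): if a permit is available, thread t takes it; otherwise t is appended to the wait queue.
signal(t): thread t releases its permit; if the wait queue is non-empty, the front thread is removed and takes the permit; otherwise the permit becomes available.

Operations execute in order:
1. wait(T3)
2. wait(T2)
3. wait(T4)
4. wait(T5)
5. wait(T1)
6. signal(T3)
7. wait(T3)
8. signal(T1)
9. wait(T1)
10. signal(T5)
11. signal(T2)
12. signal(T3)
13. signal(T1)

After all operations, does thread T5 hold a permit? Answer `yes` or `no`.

Step 1: wait(T3) -> count=3 queue=[] holders={T3}
Step 2: wait(T2) -> count=2 queue=[] holders={T2,T3}
Step 3: wait(T4) -> count=1 queue=[] holders={T2,T3,T4}
Step 4: wait(T5) -> count=0 queue=[] holders={T2,T3,T4,T5}
Step 5: wait(T1) -> count=0 queue=[T1] holders={T2,T3,T4,T5}
Step 6: signal(T3) -> count=0 queue=[] holders={T1,T2,T4,T5}
Step 7: wait(T3) -> count=0 queue=[T3] holders={T1,T2,T4,T5}
Step 8: signal(T1) -> count=0 queue=[] holders={T2,T3,T4,T5}
Step 9: wait(T1) -> count=0 queue=[T1] holders={T2,T3,T4,T5}
Step 10: signal(T5) -> count=0 queue=[] holders={T1,T2,T3,T4}
Step 11: signal(T2) -> count=1 queue=[] holders={T1,T3,T4}
Step 12: signal(T3) -> count=2 queue=[] holders={T1,T4}
Step 13: signal(T1) -> count=3 queue=[] holders={T4}
Final holders: {T4} -> T5 not in holders

Answer: no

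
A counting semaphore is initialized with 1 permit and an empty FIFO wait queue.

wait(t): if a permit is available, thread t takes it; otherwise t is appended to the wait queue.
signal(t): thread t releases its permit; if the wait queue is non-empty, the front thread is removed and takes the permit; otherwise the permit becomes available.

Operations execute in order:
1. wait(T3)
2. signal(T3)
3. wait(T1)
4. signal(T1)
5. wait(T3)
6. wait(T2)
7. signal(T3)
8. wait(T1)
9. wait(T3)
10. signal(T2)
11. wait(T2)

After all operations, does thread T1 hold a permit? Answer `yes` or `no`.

Answer: yes

Derivation:
Step 1: wait(T3) -> count=0 queue=[] holders={T3}
Step 2: signal(T3) -> count=1 queue=[] holders={none}
Step 3: wait(T1) -> count=0 queue=[] holders={T1}
Step 4: signal(T1) -> count=1 queue=[] holders={none}
Step 5: wait(T3) -> count=0 queue=[] holders={T3}
Step 6: wait(T2) -> count=0 queue=[T2] holders={T3}
Step 7: signal(T3) -> count=0 queue=[] holders={T2}
Step 8: wait(T1) -> count=0 queue=[T1] holders={T2}
Step 9: wait(T3) -> count=0 queue=[T1,T3] holders={T2}
Step 10: signal(T2) -> count=0 queue=[T3] holders={T1}
Step 11: wait(T2) -> count=0 queue=[T3,T2] holders={T1}
Final holders: {T1} -> T1 in holders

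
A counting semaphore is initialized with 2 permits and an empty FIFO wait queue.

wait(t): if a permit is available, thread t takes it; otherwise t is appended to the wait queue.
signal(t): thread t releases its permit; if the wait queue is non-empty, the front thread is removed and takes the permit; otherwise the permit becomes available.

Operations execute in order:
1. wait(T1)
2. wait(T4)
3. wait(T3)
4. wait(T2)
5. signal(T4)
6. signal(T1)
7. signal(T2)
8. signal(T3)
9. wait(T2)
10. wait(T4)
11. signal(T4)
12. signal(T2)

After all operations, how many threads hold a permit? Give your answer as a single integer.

Answer: 0

Derivation:
Step 1: wait(T1) -> count=1 queue=[] holders={T1}
Step 2: wait(T4) -> count=0 queue=[] holders={T1,T4}
Step 3: wait(T3) -> count=0 queue=[T3] holders={T1,T4}
Step 4: wait(T2) -> count=0 queue=[T3,T2] holders={T1,T4}
Step 5: signal(T4) -> count=0 queue=[T2] holders={T1,T3}
Step 6: signal(T1) -> count=0 queue=[] holders={T2,T3}
Step 7: signal(T2) -> count=1 queue=[] holders={T3}
Step 8: signal(T3) -> count=2 queue=[] holders={none}
Step 9: wait(T2) -> count=1 queue=[] holders={T2}
Step 10: wait(T4) -> count=0 queue=[] holders={T2,T4}
Step 11: signal(T4) -> count=1 queue=[] holders={T2}
Step 12: signal(T2) -> count=2 queue=[] holders={none}
Final holders: {none} -> 0 thread(s)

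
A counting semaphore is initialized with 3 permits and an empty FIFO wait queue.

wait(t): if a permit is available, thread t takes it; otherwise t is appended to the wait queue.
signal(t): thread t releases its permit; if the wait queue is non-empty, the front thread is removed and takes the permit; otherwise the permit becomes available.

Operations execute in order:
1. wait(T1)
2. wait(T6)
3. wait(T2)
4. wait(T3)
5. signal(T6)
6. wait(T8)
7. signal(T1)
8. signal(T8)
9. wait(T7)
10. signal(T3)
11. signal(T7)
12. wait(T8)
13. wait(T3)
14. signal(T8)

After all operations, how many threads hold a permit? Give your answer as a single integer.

Step 1: wait(T1) -> count=2 queue=[] holders={T1}
Step 2: wait(T6) -> count=1 queue=[] holders={T1,T6}
Step 3: wait(T2) -> count=0 queue=[] holders={T1,T2,T6}
Step 4: wait(T3) -> count=0 queue=[T3] holders={T1,T2,T6}
Step 5: signal(T6) -> count=0 queue=[] holders={T1,T2,T3}
Step 6: wait(T8) -> count=0 queue=[T8] holders={T1,T2,T3}
Step 7: signal(T1) -> count=0 queue=[] holders={T2,T3,T8}
Step 8: signal(T8) -> count=1 queue=[] holders={T2,T3}
Step 9: wait(T7) -> count=0 queue=[] holders={T2,T3,T7}
Step 10: signal(T3) -> count=1 queue=[] holders={T2,T7}
Step 11: signal(T7) -> count=2 queue=[] holders={T2}
Step 12: wait(T8) -> count=1 queue=[] holders={T2,T8}
Step 13: wait(T3) -> count=0 queue=[] holders={T2,T3,T8}
Step 14: signal(T8) -> count=1 queue=[] holders={T2,T3}
Final holders: {T2,T3} -> 2 thread(s)

Answer: 2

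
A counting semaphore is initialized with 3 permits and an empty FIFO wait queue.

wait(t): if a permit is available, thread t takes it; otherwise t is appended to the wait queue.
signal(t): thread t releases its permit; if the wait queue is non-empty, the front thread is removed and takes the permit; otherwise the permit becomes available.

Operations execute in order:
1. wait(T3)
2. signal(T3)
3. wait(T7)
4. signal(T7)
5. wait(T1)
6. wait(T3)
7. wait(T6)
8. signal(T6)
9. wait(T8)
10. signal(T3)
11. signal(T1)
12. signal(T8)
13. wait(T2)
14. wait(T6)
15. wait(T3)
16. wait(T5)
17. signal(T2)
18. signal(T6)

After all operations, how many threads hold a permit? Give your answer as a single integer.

Step 1: wait(T3) -> count=2 queue=[] holders={T3}
Step 2: signal(T3) -> count=3 queue=[] holders={none}
Step 3: wait(T7) -> count=2 queue=[] holders={T7}
Step 4: signal(T7) -> count=3 queue=[] holders={none}
Step 5: wait(T1) -> count=2 queue=[] holders={T1}
Step 6: wait(T3) -> count=1 queue=[] holders={T1,T3}
Step 7: wait(T6) -> count=0 queue=[] holders={T1,T3,T6}
Step 8: signal(T6) -> count=1 queue=[] holders={T1,T3}
Step 9: wait(T8) -> count=0 queue=[] holders={T1,T3,T8}
Step 10: signal(T3) -> count=1 queue=[] holders={T1,T8}
Step 11: signal(T1) -> count=2 queue=[] holders={T8}
Step 12: signal(T8) -> count=3 queue=[] holders={none}
Step 13: wait(T2) -> count=2 queue=[] holders={T2}
Step 14: wait(T6) -> count=1 queue=[] holders={T2,T6}
Step 15: wait(T3) -> count=0 queue=[] holders={T2,T3,T6}
Step 16: wait(T5) -> count=0 queue=[T5] holders={T2,T3,T6}
Step 17: signal(T2) -> count=0 queue=[] holders={T3,T5,T6}
Step 18: signal(T6) -> count=1 queue=[] holders={T3,T5}
Final holders: {T3,T5} -> 2 thread(s)

Answer: 2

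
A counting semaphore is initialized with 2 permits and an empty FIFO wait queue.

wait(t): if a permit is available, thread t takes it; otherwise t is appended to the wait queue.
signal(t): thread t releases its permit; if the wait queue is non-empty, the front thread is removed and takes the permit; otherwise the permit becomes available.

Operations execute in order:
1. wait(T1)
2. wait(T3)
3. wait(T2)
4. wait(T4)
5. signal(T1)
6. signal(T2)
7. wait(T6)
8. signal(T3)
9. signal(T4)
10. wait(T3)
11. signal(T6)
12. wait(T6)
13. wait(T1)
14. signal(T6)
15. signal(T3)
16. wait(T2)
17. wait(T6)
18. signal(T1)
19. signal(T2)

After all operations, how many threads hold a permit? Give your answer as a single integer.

Answer: 1

Derivation:
Step 1: wait(T1) -> count=1 queue=[] holders={T1}
Step 2: wait(T3) -> count=0 queue=[] holders={T1,T3}
Step 3: wait(T2) -> count=0 queue=[T2] holders={T1,T3}
Step 4: wait(T4) -> count=0 queue=[T2,T4] holders={T1,T3}
Step 5: signal(T1) -> count=0 queue=[T4] holders={T2,T3}
Step 6: signal(T2) -> count=0 queue=[] holders={T3,T4}
Step 7: wait(T6) -> count=0 queue=[T6] holders={T3,T4}
Step 8: signal(T3) -> count=0 queue=[] holders={T4,T6}
Step 9: signal(T4) -> count=1 queue=[] holders={T6}
Step 10: wait(T3) -> count=0 queue=[] holders={T3,T6}
Step 11: signal(T6) -> count=1 queue=[] holders={T3}
Step 12: wait(T6) -> count=0 queue=[] holders={T3,T6}
Step 13: wait(T1) -> count=0 queue=[T1] holders={T3,T6}
Step 14: signal(T6) -> count=0 queue=[] holders={T1,T3}
Step 15: signal(T3) -> count=1 queue=[] holders={T1}
Step 16: wait(T2) -> count=0 queue=[] holders={T1,T2}
Step 17: wait(T6) -> count=0 queue=[T6] holders={T1,T2}
Step 18: signal(T1) -> count=0 queue=[] holders={T2,T6}
Step 19: signal(T2) -> count=1 queue=[] holders={T6}
Final holders: {T6} -> 1 thread(s)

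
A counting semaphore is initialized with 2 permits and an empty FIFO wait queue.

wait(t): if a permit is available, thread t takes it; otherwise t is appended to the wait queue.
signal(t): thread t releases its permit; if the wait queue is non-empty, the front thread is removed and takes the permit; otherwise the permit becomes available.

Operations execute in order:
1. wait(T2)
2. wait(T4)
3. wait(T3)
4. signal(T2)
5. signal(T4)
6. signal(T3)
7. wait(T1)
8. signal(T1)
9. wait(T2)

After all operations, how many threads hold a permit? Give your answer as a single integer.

Answer: 1

Derivation:
Step 1: wait(T2) -> count=1 queue=[] holders={T2}
Step 2: wait(T4) -> count=0 queue=[] holders={T2,T4}
Step 3: wait(T3) -> count=0 queue=[T3] holders={T2,T4}
Step 4: signal(T2) -> count=0 queue=[] holders={T3,T4}
Step 5: signal(T4) -> count=1 queue=[] holders={T3}
Step 6: signal(T3) -> count=2 queue=[] holders={none}
Step 7: wait(T1) -> count=1 queue=[] holders={T1}
Step 8: signal(T1) -> count=2 queue=[] holders={none}
Step 9: wait(T2) -> count=1 queue=[] holders={T2}
Final holders: {T2} -> 1 thread(s)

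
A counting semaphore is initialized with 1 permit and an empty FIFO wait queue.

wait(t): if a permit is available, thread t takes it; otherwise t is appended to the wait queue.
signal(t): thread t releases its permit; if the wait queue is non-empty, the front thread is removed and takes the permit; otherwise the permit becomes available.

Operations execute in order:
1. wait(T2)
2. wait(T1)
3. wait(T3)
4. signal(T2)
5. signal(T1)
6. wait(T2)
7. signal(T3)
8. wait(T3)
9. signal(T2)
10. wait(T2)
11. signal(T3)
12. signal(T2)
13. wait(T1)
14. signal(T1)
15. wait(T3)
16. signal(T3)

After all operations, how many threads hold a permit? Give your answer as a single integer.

Step 1: wait(T2) -> count=0 queue=[] holders={T2}
Step 2: wait(T1) -> count=0 queue=[T1] holders={T2}
Step 3: wait(T3) -> count=0 queue=[T1,T3] holders={T2}
Step 4: signal(T2) -> count=0 queue=[T3] holders={T1}
Step 5: signal(T1) -> count=0 queue=[] holders={T3}
Step 6: wait(T2) -> count=0 queue=[T2] holders={T3}
Step 7: signal(T3) -> count=0 queue=[] holders={T2}
Step 8: wait(T3) -> count=0 queue=[T3] holders={T2}
Step 9: signal(T2) -> count=0 queue=[] holders={T3}
Step 10: wait(T2) -> count=0 queue=[T2] holders={T3}
Step 11: signal(T3) -> count=0 queue=[] holders={T2}
Step 12: signal(T2) -> count=1 queue=[] holders={none}
Step 13: wait(T1) -> count=0 queue=[] holders={T1}
Step 14: signal(T1) -> count=1 queue=[] holders={none}
Step 15: wait(T3) -> count=0 queue=[] holders={T3}
Step 16: signal(T3) -> count=1 queue=[] holders={none}
Final holders: {none} -> 0 thread(s)

Answer: 0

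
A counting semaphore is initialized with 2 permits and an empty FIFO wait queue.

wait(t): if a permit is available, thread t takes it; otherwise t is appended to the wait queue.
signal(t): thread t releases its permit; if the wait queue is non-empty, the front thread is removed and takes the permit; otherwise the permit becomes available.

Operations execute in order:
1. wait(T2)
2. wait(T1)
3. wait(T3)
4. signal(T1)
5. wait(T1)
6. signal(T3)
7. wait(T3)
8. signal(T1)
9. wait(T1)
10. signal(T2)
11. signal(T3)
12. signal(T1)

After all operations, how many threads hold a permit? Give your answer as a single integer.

Step 1: wait(T2) -> count=1 queue=[] holders={T2}
Step 2: wait(T1) -> count=0 queue=[] holders={T1,T2}
Step 3: wait(T3) -> count=0 queue=[T3] holders={T1,T2}
Step 4: signal(T1) -> count=0 queue=[] holders={T2,T3}
Step 5: wait(T1) -> count=0 queue=[T1] holders={T2,T3}
Step 6: signal(T3) -> count=0 queue=[] holders={T1,T2}
Step 7: wait(T3) -> count=0 queue=[T3] holders={T1,T2}
Step 8: signal(T1) -> count=0 queue=[] holders={T2,T3}
Step 9: wait(T1) -> count=0 queue=[T1] holders={T2,T3}
Step 10: signal(T2) -> count=0 queue=[] holders={T1,T3}
Step 11: signal(T3) -> count=1 queue=[] holders={T1}
Step 12: signal(T1) -> count=2 queue=[] holders={none}
Final holders: {none} -> 0 thread(s)

Answer: 0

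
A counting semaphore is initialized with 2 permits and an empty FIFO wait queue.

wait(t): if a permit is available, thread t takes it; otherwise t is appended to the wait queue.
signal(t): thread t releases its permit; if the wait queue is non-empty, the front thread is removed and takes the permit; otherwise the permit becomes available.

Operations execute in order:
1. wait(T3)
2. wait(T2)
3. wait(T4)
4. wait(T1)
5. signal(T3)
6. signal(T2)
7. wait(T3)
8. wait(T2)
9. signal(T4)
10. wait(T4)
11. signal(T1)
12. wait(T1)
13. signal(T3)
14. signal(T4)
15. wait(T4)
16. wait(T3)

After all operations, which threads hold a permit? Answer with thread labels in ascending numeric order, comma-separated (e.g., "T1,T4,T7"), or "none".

Answer: T1,T2

Derivation:
Step 1: wait(T3) -> count=1 queue=[] holders={T3}
Step 2: wait(T2) -> count=0 queue=[] holders={T2,T3}
Step 3: wait(T4) -> count=0 queue=[T4] holders={T2,T3}
Step 4: wait(T1) -> count=0 queue=[T4,T1] holders={T2,T3}
Step 5: signal(T3) -> count=0 queue=[T1] holders={T2,T4}
Step 6: signal(T2) -> count=0 queue=[] holders={T1,T4}
Step 7: wait(T3) -> count=0 queue=[T3] holders={T1,T4}
Step 8: wait(T2) -> count=0 queue=[T3,T2] holders={T1,T4}
Step 9: signal(T4) -> count=0 queue=[T2] holders={T1,T3}
Step 10: wait(T4) -> count=0 queue=[T2,T4] holders={T1,T3}
Step 11: signal(T1) -> count=0 queue=[T4] holders={T2,T3}
Step 12: wait(T1) -> count=0 queue=[T4,T1] holders={T2,T3}
Step 13: signal(T3) -> count=0 queue=[T1] holders={T2,T4}
Step 14: signal(T4) -> count=0 queue=[] holders={T1,T2}
Step 15: wait(T4) -> count=0 queue=[T4] holders={T1,T2}
Step 16: wait(T3) -> count=0 queue=[T4,T3] holders={T1,T2}
Final holders: T1,T2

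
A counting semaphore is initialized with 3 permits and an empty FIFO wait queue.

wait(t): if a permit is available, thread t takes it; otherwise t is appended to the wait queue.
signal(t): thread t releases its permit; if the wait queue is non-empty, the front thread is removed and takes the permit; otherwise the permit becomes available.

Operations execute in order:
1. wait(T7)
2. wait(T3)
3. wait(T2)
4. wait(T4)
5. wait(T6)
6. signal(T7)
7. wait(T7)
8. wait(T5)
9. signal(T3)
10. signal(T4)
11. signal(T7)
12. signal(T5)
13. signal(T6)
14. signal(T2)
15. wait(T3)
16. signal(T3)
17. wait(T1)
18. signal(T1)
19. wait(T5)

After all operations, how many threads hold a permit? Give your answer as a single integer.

Answer: 1

Derivation:
Step 1: wait(T7) -> count=2 queue=[] holders={T7}
Step 2: wait(T3) -> count=1 queue=[] holders={T3,T7}
Step 3: wait(T2) -> count=0 queue=[] holders={T2,T3,T7}
Step 4: wait(T4) -> count=0 queue=[T4] holders={T2,T3,T7}
Step 5: wait(T6) -> count=0 queue=[T4,T6] holders={T2,T3,T7}
Step 6: signal(T7) -> count=0 queue=[T6] holders={T2,T3,T4}
Step 7: wait(T7) -> count=0 queue=[T6,T7] holders={T2,T3,T4}
Step 8: wait(T5) -> count=0 queue=[T6,T7,T5] holders={T2,T3,T4}
Step 9: signal(T3) -> count=0 queue=[T7,T5] holders={T2,T4,T6}
Step 10: signal(T4) -> count=0 queue=[T5] holders={T2,T6,T7}
Step 11: signal(T7) -> count=0 queue=[] holders={T2,T5,T6}
Step 12: signal(T5) -> count=1 queue=[] holders={T2,T6}
Step 13: signal(T6) -> count=2 queue=[] holders={T2}
Step 14: signal(T2) -> count=3 queue=[] holders={none}
Step 15: wait(T3) -> count=2 queue=[] holders={T3}
Step 16: signal(T3) -> count=3 queue=[] holders={none}
Step 17: wait(T1) -> count=2 queue=[] holders={T1}
Step 18: signal(T1) -> count=3 queue=[] holders={none}
Step 19: wait(T5) -> count=2 queue=[] holders={T5}
Final holders: {T5} -> 1 thread(s)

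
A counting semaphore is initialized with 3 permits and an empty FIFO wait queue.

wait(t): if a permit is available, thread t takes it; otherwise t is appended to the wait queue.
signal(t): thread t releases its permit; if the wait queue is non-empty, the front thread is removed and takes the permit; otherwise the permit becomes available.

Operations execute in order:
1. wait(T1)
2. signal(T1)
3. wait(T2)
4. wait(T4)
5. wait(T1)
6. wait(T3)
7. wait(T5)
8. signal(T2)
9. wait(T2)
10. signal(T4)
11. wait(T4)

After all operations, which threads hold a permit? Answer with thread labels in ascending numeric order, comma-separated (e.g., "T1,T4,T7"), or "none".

Answer: T1,T3,T5

Derivation:
Step 1: wait(T1) -> count=2 queue=[] holders={T1}
Step 2: signal(T1) -> count=3 queue=[] holders={none}
Step 3: wait(T2) -> count=2 queue=[] holders={T2}
Step 4: wait(T4) -> count=1 queue=[] holders={T2,T4}
Step 5: wait(T1) -> count=0 queue=[] holders={T1,T2,T4}
Step 6: wait(T3) -> count=0 queue=[T3] holders={T1,T2,T4}
Step 7: wait(T5) -> count=0 queue=[T3,T5] holders={T1,T2,T4}
Step 8: signal(T2) -> count=0 queue=[T5] holders={T1,T3,T4}
Step 9: wait(T2) -> count=0 queue=[T5,T2] holders={T1,T3,T4}
Step 10: signal(T4) -> count=0 queue=[T2] holders={T1,T3,T5}
Step 11: wait(T4) -> count=0 queue=[T2,T4] holders={T1,T3,T5}
Final holders: T1,T3,T5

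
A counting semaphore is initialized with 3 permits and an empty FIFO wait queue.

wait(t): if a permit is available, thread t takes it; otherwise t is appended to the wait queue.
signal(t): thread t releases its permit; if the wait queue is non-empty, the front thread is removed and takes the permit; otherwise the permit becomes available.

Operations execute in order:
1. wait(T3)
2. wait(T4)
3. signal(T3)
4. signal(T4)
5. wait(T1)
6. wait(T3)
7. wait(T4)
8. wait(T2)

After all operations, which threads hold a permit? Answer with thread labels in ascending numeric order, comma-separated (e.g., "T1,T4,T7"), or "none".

Answer: T1,T3,T4

Derivation:
Step 1: wait(T3) -> count=2 queue=[] holders={T3}
Step 2: wait(T4) -> count=1 queue=[] holders={T3,T4}
Step 3: signal(T3) -> count=2 queue=[] holders={T4}
Step 4: signal(T4) -> count=3 queue=[] holders={none}
Step 5: wait(T1) -> count=2 queue=[] holders={T1}
Step 6: wait(T3) -> count=1 queue=[] holders={T1,T3}
Step 7: wait(T4) -> count=0 queue=[] holders={T1,T3,T4}
Step 8: wait(T2) -> count=0 queue=[T2] holders={T1,T3,T4}
Final holders: T1,T3,T4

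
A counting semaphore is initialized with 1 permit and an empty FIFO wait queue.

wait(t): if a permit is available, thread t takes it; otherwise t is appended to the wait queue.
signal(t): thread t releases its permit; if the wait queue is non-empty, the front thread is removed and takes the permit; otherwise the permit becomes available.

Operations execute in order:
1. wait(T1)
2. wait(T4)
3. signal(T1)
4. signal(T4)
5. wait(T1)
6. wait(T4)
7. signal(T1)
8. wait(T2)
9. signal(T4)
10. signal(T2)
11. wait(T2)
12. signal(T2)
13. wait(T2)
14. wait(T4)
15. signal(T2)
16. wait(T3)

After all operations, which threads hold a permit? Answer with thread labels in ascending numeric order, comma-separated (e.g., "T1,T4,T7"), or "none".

Answer: T4

Derivation:
Step 1: wait(T1) -> count=0 queue=[] holders={T1}
Step 2: wait(T4) -> count=0 queue=[T4] holders={T1}
Step 3: signal(T1) -> count=0 queue=[] holders={T4}
Step 4: signal(T4) -> count=1 queue=[] holders={none}
Step 5: wait(T1) -> count=0 queue=[] holders={T1}
Step 6: wait(T4) -> count=0 queue=[T4] holders={T1}
Step 7: signal(T1) -> count=0 queue=[] holders={T4}
Step 8: wait(T2) -> count=0 queue=[T2] holders={T4}
Step 9: signal(T4) -> count=0 queue=[] holders={T2}
Step 10: signal(T2) -> count=1 queue=[] holders={none}
Step 11: wait(T2) -> count=0 queue=[] holders={T2}
Step 12: signal(T2) -> count=1 queue=[] holders={none}
Step 13: wait(T2) -> count=0 queue=[] holders={T2}
Step 14: wait(T4) -> count=0 queue=[T4] holders={T2}
Step 15: signal(T2) -> count=0 queue=[] holders={T4}
Step 16: wait(T3) -> count=0 queue=[T3] holders={T4}
Final holders: T4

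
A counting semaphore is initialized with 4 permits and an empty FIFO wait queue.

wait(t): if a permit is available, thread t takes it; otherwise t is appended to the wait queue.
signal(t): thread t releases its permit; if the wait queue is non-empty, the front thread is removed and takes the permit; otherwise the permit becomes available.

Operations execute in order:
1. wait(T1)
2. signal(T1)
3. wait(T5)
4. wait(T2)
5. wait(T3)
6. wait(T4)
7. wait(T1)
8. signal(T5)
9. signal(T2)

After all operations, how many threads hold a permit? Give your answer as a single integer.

Answer: 3

Derivation:
Step 1: wait(T1) -> count=3 queue=[] holders={T1}
Step 2: signal(T1) -> count=4 queue=[] holders={none}
Step 3: wait(T5) -> count=3 queue=[] holders={T5}
Step 4: wait(T2) -> count=2 queue=[] holders={T2,T5}
Step 5: wait(T3) -> count=1 queue=[] holders={T2,T3,T5}
Step 6: wait(T4) -> count=0 queue=[] holders={T2,T3,T4,T5}
Step 7: wait(T1) -> count=0 queue=[T1] holders={T2,T3,T4,T5}
Step 8: signal(T5) -> count=0 queue=[] holders={T1,T2,T3,T4}
Step 9: signal(T2) -> count=1 queue=[] holders={T1,T3,T4}
Final holders: {T1,T3,T4} -> 3 thread(s)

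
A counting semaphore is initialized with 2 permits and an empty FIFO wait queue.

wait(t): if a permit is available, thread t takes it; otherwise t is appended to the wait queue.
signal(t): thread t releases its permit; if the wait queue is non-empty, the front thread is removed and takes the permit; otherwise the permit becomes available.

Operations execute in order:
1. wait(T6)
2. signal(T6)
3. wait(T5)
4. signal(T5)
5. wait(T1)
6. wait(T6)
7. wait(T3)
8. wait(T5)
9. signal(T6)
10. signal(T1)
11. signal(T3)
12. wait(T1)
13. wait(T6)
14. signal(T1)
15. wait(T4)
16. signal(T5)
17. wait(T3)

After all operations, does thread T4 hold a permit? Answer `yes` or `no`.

Answer: yes

Derivation:
Step 1: wait(T6) -> count=1 queue=[] holders={T6}
Step 2: signal(T6) -> count=2 queue=[] holders={none}
Step 3: wait(T5) -> count=1 queue=[] holders={T5}
Step 4: signal(T5) -> count=2 queue=[] holders={none}
Step 5: wait(T1) -> count=1 queue=[] holders={T1}
Step 6: wait(T6) -> count=0 queue=[] holders={T1,T6}
Step 7: wait(T3) -> count=0 queue=[T3] holders={T1,T6}
Step 8: wait(T5) -> count=0 queue=[T3,T5] holders={T1,T6}
Step 9: signal(T6) -> count=0 queue=[T5] holders={T1,T3}
Step 10: signal(T1) -> count=0 queue=[] holders={T3,T5}
Step 11: signal(T3) -> count=1 queue=[] holders={T5}
Step 12: wait(T1) -> count=0 queue=[] holders={T1,T5}
Step 13: wait(T6) -> count=0 queue=[T6] holders={T1,T5}
Step 14: signal(T1) -> count=0 queue=[] holders={T5,T6}
Step 15: wait(T4) -> count=0 queue=[T4] holders={T5,T6}
Step 16: signal(T5) -> count=0 queue=[] holders={T4,T6}
Step 17: wait(T3) -> count=0 queue=[T3] holders={T4,T6}
Final holders: {T4,T6} -> T4 in holders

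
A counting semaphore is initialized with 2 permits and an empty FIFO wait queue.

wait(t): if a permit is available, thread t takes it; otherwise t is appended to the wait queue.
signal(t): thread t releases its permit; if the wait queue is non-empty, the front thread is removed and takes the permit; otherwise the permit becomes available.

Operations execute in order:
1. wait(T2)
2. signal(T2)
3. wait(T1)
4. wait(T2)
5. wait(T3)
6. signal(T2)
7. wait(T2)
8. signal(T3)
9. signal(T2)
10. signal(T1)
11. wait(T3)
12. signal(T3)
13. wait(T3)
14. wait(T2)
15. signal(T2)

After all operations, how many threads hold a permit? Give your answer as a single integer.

Step 1: wait(T2) -> count=1 queue=[] holders={T2}
Step 2: signal(T2) -> count=2 queue=[] holders={none}
Step 3: wait(T1) -> count=1 queue=[] holders={T1}
Step 4: wait(T2) -> count=0 queue=[] holders={T1,T2}
Step 5: wait(T3) -> count=0 queue=[T3] holders={T1,T2}
Step 6: signal(T2) -> count=0 queue=[] holders={T1,T3}
Step 7: wait(T2) -> count=0 queue=[T2] holders={T1,T3}
Step 8: signal(T3) -> count=0 queue=[] holders={T1,T2}
Step 9: signal(T2) -> count=1 queue=[] holders={T1}
Step 10: signal(T1) -> count=2 queue=[] holders={none}
Step 11: wait(T3) -> count=1 queue=[] holders={T3}
Step 12: signal(T3) -> count=2 queue=[] holders={none}
Step 13: wait(T3) -> count=1 queue=[] holders={T3}
Step 14: wait(T2) -> count=0 queue=[] holders={T2,T3}
Step 15: signal(T2) -> count=1 queue=[] holders={T3}
Final holders: {T3} -> 1 thread(s)

Answer: 1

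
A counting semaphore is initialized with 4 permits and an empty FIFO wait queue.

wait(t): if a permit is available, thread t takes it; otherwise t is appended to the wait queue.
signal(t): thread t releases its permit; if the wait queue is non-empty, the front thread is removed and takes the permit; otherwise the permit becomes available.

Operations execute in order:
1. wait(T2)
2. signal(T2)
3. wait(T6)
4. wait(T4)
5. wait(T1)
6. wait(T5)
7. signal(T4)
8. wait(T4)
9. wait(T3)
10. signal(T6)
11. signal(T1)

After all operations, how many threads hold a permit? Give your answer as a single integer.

Answer: 3

Derivation:
Step 1: wait(T2) -> count=3 queue=[] holders={T2}
Step 2: signal(T2) -> count=4 queue=[] holders={none}
Step 3: wait(T6) -> count=3 queue=[] holders={T6}
Step 4: wait(T4) -> count=2 queue=[] holders={T4,T6}
Step 5: wait(T1) -> count=1 queue=[] holders={T1,T4,T6}
Step 6: wait(T5) -> count=0 queue=[] holders={T1,T4,T5,T6}
Step 7: signal(T4) -> count=1 queue=[] holders={T1,T5,T6}
Step 8: wait(T4) -> count=0 queue=[] holders={T1,T4,T5,T6}
Step 9: wait(T3) -> count=0 queue=[T3] holders={T1,T4,T5,T6}
Step 10: signal(T6) -> count=0 queue=[] holders={T1,T3,T4,T5}
Step 11: signal(T1) -> count=1 queue=[] holders={T3,T4,T5}
Final holders: {T3,T4,T5} -> 3 thread(s)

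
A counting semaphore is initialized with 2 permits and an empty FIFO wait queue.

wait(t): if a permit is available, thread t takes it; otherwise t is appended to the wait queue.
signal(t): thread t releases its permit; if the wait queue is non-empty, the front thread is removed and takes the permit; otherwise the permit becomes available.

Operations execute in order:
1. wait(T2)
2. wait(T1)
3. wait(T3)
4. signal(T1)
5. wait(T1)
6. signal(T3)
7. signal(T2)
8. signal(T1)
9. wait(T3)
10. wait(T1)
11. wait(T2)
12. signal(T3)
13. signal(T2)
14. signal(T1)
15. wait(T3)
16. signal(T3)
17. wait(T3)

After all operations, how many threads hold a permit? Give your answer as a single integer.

Answer: 1

Derivation:
Step 1: wait(T2) -> count=1 queue=[] holders={T2}
Step 2: wait(T1) -> count=0 queue=[] holders={T1,T2}
Step 3: wait(T3) -> count=0 queue=[T3] holders={T1,T2}
Step 4: signal(T1) -> count=0 queue=[] holders={T2,T3}
Step 5: wait(T1) -> count=0 queue=[T1] holders={T2,T3}
Step 6: signal(T3) -> count=0 queue=[] holders={T1,T2}
Step 7: signal(T2) -> count=1 queue=[] holders={T1}
Step 8: signal(T1) -> count=2 queue=[] holders={none}
Step 9: wait(T3) -> count=1 queue=[] holders={T3}
Step 10: wait(T1) -> count=0 queue=[] holders={T1,T3}
Step 11: wait(T2) -> count=0 queue=[T2] holders={T1,T3}
Step 12: signal(T3) -> count=0 queue=[] holders={T1,T2}
Step 13: signal(T2) -> count=1 queue=[] holders={T1}
Step 14: signal(T1) -> count=2 queue=[] holders={none}
Step 15: wait(T3) -> count=1 queue=[] holders={T3}
Step 16: signal(T3) -> count=2 queue=[] holders={none}
Step 17: wait(T3) -> count=1 queue=[] holders={T3}
Final holders: {T3} -> 1 thread(s)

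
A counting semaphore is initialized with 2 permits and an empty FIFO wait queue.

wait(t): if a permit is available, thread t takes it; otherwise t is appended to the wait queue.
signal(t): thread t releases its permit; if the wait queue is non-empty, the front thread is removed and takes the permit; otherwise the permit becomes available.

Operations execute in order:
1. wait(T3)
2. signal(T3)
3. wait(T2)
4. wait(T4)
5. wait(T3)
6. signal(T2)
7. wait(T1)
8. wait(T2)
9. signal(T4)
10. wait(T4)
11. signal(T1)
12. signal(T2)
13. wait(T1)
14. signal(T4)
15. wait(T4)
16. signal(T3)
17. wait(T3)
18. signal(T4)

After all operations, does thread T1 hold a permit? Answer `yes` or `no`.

Step 1: wait(T3) -> count=1 queue=[] holders={T3}
Step 2: signal(T3) -> count=2 queue=[] holders={none}
Step 3: wait(T2) -> count=1 queue=[] holders={T2}
Step 4: wait(T4) -> count=0 queue=[] holders={T2,T4}
Step 5: wait(T3) -> count=0 queue=[T3] holders={T2,T4}
Step 6: signal(T2) -> count=0 queue=[] holders={T3,T4}
Step 7: wait(T1) -> count=0 queue=[T1] holders={T3,T4}
Step 8: wait(T2) -> count=0 queue=[T1,T2] holders={T3,T4}
Step 9: signal(T4) -> count=0 queue=[T2] holders={T1,T3}
Step 10: wait(T4) -> count=0 queue=[T2,T4] holders={T1,T3}
Step 11: signal(T1) -> count=0 queue=[T4] holders={T2,T3}
Step 12: signal(T2) -> count=0 queue=[] holders={T3,T4}
Step 13: wait(T1) -> count=0 queue=[T1] holders={T3,T4}
Step 14: signal(T4) -> count=0 queue=[] holders={T1,T3}
Step 15: wait(T4) -> count=0 queue=[T4] holders={T1,T3}
Step 16: signal(T3) -> count=0 queue=[] holders={T1,T4}
Step 17: wait(T3) -> count=0 queue=[T3] holders={T1,T4}
Step 18: signal(T4) -> count=0 queue=[] holders={T1,T3}
Final holders: {T1,T3} -> T1 in holders

Answer: yes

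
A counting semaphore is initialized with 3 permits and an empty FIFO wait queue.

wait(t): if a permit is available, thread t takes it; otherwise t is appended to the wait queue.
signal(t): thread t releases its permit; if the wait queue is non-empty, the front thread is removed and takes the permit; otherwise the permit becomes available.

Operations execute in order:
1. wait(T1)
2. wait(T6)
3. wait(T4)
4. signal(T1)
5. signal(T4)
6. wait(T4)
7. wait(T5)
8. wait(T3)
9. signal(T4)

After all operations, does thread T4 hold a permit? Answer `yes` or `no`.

Answer: no

Derivation:
Step 1: wait(T1) -> count=2 queue=[] holders={T1}
Step 2: wait(T6) -> count=1 queue=[] holders={T1,T6}
Step 3: wait(T4) -> count=0 queue=[] holders={T1,T4,T6}
Step 4: signal(T1) -> count=1 queue=[] holders={T4,T6}
Step 5: signal(T4) -> count=2 queue=[] holders={T6}
Step 6: wait(T4) -> count=1 queue=[] holders={T4,T6}
Step 7: wait(T5) -> count=0 queue=[] holders={T4,T5,T6}
Step 8: wait(T3) -> count=0 queue=[T3] holders={T4,T5,T6}
Step 9: signal(T4) -> count=0 queue=[] holders={T3,T5,T6}
Final holders: {T3,T5,T6} -> T4 not in holders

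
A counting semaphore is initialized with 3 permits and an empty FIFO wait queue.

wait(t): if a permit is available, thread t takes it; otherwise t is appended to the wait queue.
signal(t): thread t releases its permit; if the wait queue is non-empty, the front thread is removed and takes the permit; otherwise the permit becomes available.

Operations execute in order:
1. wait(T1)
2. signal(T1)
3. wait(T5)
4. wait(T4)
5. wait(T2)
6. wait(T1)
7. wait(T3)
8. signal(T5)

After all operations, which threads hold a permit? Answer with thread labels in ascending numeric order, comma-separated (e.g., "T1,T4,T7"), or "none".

Answer: T1,T2,T4

Derivation:
Step 1: wait(T1) -> count=2 queue=[] holders={T1}
Step 2: signal(T1) -> count=3 queue=[] holders={none}
Step 3: wait(T5) -> count=2 queue=[] holders={T5}
Step 4: wait(T4) -> count=1 queue=[] holders={T4,T5}
Step 5: wait(T2) -> count=0 queue=[] holders={T2,T4,T5}
Step 6: wait(T1) -> count=0 queue=[T1] holders={T2,T4,T5}
Step 7: wait(T3) -> count=0 queue=[T1,T3] holders={T2,T4,T5}
Step 8: signal(T5) -> count=0 queue=[T3] holders={T1,T2,T4}
Final holders: T1,T2,T4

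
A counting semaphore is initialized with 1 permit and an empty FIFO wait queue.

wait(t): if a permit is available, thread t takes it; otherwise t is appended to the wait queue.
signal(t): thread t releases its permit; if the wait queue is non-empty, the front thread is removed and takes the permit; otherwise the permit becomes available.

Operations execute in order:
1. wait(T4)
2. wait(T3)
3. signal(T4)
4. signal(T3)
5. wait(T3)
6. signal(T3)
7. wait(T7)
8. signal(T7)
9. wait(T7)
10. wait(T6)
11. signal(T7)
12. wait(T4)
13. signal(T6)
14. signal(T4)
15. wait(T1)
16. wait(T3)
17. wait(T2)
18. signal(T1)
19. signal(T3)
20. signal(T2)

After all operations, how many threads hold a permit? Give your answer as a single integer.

Answer: 0

Derivation:
Step 1: wait(T4) -> count=0 queue=[] holders={T4}
Step 2: wait(T3) -> count=0 queue=[T3] holders={T4}
Step 3: signal(T4) -> count=0 queue=[] holders={T3}
Step 4: signal(T3) -> count=1 queue=[] holders={none}
Step 5: wait(T3) -> count=0 queue=[] holders={T3}
Step 6: signal(T3) -> count=1 queue=[] holders={none}
Step 7: wait(T7) -> count=0 queue=[] holders={T7}
Step 8: signal(T7) -> count=1 queue=[] holders={none}
Step 9: wait(T7) -> count=0 queue=[] holders={T7}
Step 10: wait(T6) -> count=0 queue=[T6] holders={T7}
Step 11: signal(T7) -> count=0 queue=[] holders={T6}
Step 12: wait(T4) -> count=0 queue=[T4] holders={T6}
Step 13: signal(T6) -> count=0 queue=[] holders={T4}
Step 14: signal(T4) -> count=1 queue=[] holders={none}
Step 15: wait(T1) -> count=0 queue=[] holders={T1}
Step 16: wait(T3) -> count=0 queue=[T3] holders={T1}
Step 17: wait(T2) -> count=0 queue=[T3,T2] holders={T1}
Step 18: signal(T1) -> count=0 queue=[T2] holders={T3}
Step 19: signal(T3) -> count=0 queue=[] holders={T2}
Step 20: signal(T2) -> count=1 queue=[] holders={none}
Final holders: {none} -> 0 thread(s)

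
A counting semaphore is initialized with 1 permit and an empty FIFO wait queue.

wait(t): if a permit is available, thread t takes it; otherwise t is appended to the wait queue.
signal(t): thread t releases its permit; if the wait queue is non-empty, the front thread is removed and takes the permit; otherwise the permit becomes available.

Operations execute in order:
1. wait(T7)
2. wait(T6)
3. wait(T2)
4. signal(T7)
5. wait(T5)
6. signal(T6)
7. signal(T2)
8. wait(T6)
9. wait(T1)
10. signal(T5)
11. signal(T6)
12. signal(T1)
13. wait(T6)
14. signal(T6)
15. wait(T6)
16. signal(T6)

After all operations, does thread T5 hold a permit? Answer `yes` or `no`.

Step 1: wait(T7) -> count=0 queue=[] holders={T7}
Step 2: wait(T6) -> count=0 queue=[T6] holders={T7}
Step 3: wait(T2) -> count=0 queue=[T6,T2] holders={T7}
Step 4: signal(T7) -> count=0 queue=[T2] holders={T6}
Step 5: wait(T5) -> count=0 queue=[T2,T5] holders={T6}
Step 6: signal(T6) -> count=0 queue=[T5] holders={T2}
Step 7: signal(T2) -> count=0 queue=[] holders={T5}
Step 8: wait(T6) -> count=0 queue=[T6] holders={T5}
Step 9: wait(T1) -> count=0 queue=[T6,T1] holders={T5}
Step 10: signal(T5) -> count=0 queue=[T1] holders={T6}
Step 11: signal(T6) -> count=0 queue=[] holders={T1}
Step 12: signal(T1) -> count=1 queue=[] holders={none}
Step 13: wait(T6) -> count=0 queue=[] holders={T6}
Step 14: signal(T6) -> count=1 queue=[] holders={none}
Step 15: wait(T6) -> count=0 queue=[] holders={T6}
Step 16: signal(T6) -> count=1 queue=[] holders={none}
Final holders: {none} -> T5 not in holders

Answer: no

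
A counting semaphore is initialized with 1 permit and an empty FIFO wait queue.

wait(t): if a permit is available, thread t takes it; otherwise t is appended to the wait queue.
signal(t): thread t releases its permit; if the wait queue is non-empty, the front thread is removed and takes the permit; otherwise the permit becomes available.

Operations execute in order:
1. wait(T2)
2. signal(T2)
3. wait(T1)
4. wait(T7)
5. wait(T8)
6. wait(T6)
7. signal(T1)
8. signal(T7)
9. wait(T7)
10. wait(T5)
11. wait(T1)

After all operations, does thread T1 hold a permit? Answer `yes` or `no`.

Answer: no

Derivation:
Step 1: wait(T2) -> count=0 queue=[] holders={T2}
Step 2: signal(T2) -> count=1 queue=[] holders={none}
Step 3: wait(T1) -> count=0 queue=[] holders={T1}
Step 4: wait(T7) -> count=0 queue=[T7] holders={T1}
Step 5: wait(T8) -> count=0 queue=[T7,T8] holders={T1}
Step 6: wait(T6) -> count=0 queue=[T7,T8,T6] holders={T1}
Step 7: signal(T1) -> count=0 queue=[T8,T6] holders={T7}
Step 8: signal(T7) -> count=0 queue=[T6] holders={T8}
Step 9: wait(T7) -> count=0 queue=[T6,T7] holders={T8}
Step 10: wait(T5) -> count=0 queue=[T6,T7,T5] holders={T8}
Step 11: wait(T1) -> count=0 queue=[T6,T7,T5,T1] holders={T8}
Final holders: {T8} -> T1 not in holders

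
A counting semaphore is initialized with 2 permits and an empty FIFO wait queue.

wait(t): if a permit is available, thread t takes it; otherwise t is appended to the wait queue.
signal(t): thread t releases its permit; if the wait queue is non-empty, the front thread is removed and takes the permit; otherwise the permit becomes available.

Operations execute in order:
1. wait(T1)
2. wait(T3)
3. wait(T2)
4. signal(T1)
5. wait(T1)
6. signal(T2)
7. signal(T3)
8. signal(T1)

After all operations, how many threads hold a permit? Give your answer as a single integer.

Step 1: wait(T1) -> count=1 queue=[] holders={T1}
Step 2: wait(T3) -> count=0 queue=[] holders={T1,T3}
Step 3: wait(T2) -> count=0 queue=[T2] holders={T1,T3}
Step 4: signal(T1) -> count=0 queue=[] holders={T2,T3}
Step 5: wait(T1) -> count=0 queue=[T1] holders={T2,T3}
Step 6: signal(T2) -> count=0 queue=[] holders={T1,T3}
Step 7: signal(T3) -> count=1 queue=[] holders={T1}
Step 8: signal(T1) -> count=2 queue=[] holders={none}
Final holders: {none} -> 0 thread(s)

Answer: 0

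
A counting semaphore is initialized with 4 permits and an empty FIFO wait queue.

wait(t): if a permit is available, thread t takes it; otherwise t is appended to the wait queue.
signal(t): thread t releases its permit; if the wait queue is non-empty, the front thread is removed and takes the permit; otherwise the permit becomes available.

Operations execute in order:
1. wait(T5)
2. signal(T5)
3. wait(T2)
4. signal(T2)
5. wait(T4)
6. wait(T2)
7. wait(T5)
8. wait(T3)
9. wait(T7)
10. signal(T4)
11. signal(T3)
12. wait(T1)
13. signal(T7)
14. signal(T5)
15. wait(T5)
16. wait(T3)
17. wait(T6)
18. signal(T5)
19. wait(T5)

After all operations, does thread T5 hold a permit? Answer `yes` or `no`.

Answer: no

Derivation:
Step 1: wait(T5) -> count=3 queue=[] holders={T5}
Step 2: signal(T5) -> count=4 queue=[] holders={none}
Step 3: wait(T2) -> count=3 queue=[] holders={T2}
Step 4: signal(T2) -> count=4 queue=[] holders={none}
Step 5: wait(T4) -> count=3 queue=[] holders={T4}
Step 6: wait(T2) -> count=2 queue=[] holders={T2,T4}
Step 7: wait(T5) -> count=1 queue=[] holders={T2,T4,T5}
Step 8: wait(T3) -> count=0 queue=[] holders={T2,T3,T4,T5}
Step 9: wait(T7) -> count=0 queue=[T7] holders={T2,T3,T4,T5}
Step 10: signal(T4) -> count=0 queue=[] holders={T2,T3,T5,T7}
Step 11: signal(T3) -> count=1 queue=[] holders={T2,T5,T7}
Step 12: wait(T1) -> count=0 queue=[] holders={T1,T2,T5,T7}
Step 13: signal(T7) -> count=1 queue=[] holders={T1,T2,T5}
Step 14: signal(T5) -> count=2 queue=[] holders={T1,T2}
Step 15: wait(T5) -> count=1 queue=[] holders={T1,T2,T5}
Step 16: wait(T3) -> count=0 queue=[] holders={T1,T2,T3,T5}
Step 17: wait(T6) -> count=0 queue=[T6] holders={T1,T2,T3,T5}
Step 18: signal(T5) -> count=0 queue=[] holders={T1,T2,T3,T6}
Step 19: wait(T5) -> count=0 queue=[T5] holders={T1,T2,T3,T6}
Final holders: {T1,T2,T3,T6} -> T5 not in holders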